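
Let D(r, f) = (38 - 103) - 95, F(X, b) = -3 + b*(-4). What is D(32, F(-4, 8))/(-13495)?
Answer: 32/2699 ≈ 0.011856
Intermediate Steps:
F(X, b) = -3 - 4*b
D(r, f) = -160 (D(r, f) = -65 - 95 = -160)
D(32, F(-4, 8))/(-13495) = -160/(-13495) = -160*(-1/13495) = 32/2699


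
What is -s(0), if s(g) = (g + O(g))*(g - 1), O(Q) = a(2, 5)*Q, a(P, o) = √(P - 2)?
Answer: 0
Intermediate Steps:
a(P, o) = √(-2 + P)
O(Q) = 0 (O(Q) = √(-2 + 2)*Q = √0*Q = 0*Q = 0)
s(g) = g*(-1 + g) (s(g) = (g + 0)*(g - 1) = g*(-1 + g))
-s(0) = -0*(-1 + 0) = -0*(-1) = -1*0 = 0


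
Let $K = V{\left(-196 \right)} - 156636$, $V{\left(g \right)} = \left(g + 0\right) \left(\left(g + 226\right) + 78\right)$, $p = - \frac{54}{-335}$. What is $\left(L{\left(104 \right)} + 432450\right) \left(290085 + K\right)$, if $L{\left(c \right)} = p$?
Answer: $\frac{16266238743924}{335} \approx 4.8556 \cdot 10^{10}$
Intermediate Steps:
$p = \frac{54}{335}$ ($p = \left(-54\right) \left(- \frac{1}{335}\right) = \frac{54}{335} \approx 0.16119$)
$V{\left(g \right)} = g \left(304 + g\right)$ ($V{\left(g \right)} = g \left(\left(226 + g\right) + 78\right) = g \left(304 + g\right)$)
$L{\left(c \right)} = \frac{54}{335}$
$K = -177804$ ($K = - 196 \left(304 - 196\right) - 156636 = \left(-196\right) 108 - 156636 = -21168 - 156636 = -177804$)
$\left(L{\left(104 \right)} + 432450\right) \left(290085 + K\right) = \left(\frac{54}{335} + 432450\right) \left(290085 - 177804\right) = \frac{144870804}{335} \cdot 112281 = \frac{16266238743924}{335}$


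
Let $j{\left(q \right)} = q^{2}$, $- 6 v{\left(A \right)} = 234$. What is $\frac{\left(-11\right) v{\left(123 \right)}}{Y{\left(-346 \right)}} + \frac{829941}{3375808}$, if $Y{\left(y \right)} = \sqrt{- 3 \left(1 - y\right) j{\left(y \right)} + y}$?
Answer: $\frac{829941}{3375808} - \frac{429 i \sqrt{124624702}}{124624702} \approx 0.24585 - 0.038429 i$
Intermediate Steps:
$v{\left(A \right)} = -39$ ($v{\left(A \right)} = \left(- \frac{1}{6}\right) 234 = -39$)
$Y{\left(y \right)} = \sqrt{y + y^{2} \left(-3 + 3 y\right)}$ ($Y{\left(y \right)} = \sqrt{- 3 \left(1 - y\right) y^{2} + y} = \sqrt{\left(-3 + 3 y\right) y^{2} + y} = \sqrt{y^{2} \left(-3 + 3 y\right) + y} = \sqrt{y + y^{2} \left(-3 + 3 y\right)}$)
$\frac{\left(-11\right) v{\left(123 \right)}}{Y{\left(-346 \right)}} + \frac{829941}{3375808} = \frac{\left(-11\right) \left(-39\right)}{\sqrt{- 346 \left(1 - -1038 + 3 \left(-346\right)^{2}\right)}} + \frac{829941}{3375808} = \frac{429}{\sqrt{- 346 \left(1 + 1038 + 3 \cdot 119716\right)}} + 829941 \cdot \frac{1}{3375808} = \frac{429}{\sqrt{- 346 \left(1 + 1038 + 359148\right)}} + \frac{829941}{3375808} = \frac{429}{\sqrt{\left(-346\right) 360187}} + \frac{829941}{3375808} = \frac{429}{\sqrt{-124624702}} + \frac{829941}{3375808} = \frac{429}{i \sqrt{124624702}} + \frac{829941}{3375808} = 429 \left(- \frac{i \sqrt{124624702}}{124624702}\right) + \frac{829941}{3375808} = - \frac{429 i \sqrt{124624702}}{124624702} + \frac{829941}{3375808} = \frac{829941}{3375808} - \frac{429 i \sqrt{124624702}}{124624702}$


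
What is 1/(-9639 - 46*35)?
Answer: -1/11249 ≈ -8.8897e-5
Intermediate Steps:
1/(-9639 - 46*35) = 1/(-9639 - 1610) = 1/(-11249) = -1/11249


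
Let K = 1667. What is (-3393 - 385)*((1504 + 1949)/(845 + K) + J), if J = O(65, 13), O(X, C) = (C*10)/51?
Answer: -949530407/64056 ≈ -14823.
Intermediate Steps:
O(X, C) = 10*C/51 (O(X, C) = (10*C)*(1/51) = 10*C/51)
J = 130/51 (J = (10/51)*13 = 130/51 ≈ 2.5490)
(-3393 - 385)*((1504 + 1949)/(845 + K) + J) = (-3393 - 385)*((1504 + 1949)/(845 + 1667) + 130/51) = -3778*(3453/2512 + 130/51) = -3778*502663/128112 = -949530407/64056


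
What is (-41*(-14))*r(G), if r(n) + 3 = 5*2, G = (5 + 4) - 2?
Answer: 4018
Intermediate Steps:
G = 7 (G = 9 - 2 = 7)
r(n) = 7 (r(n) = -3 + 5*2 = -3 + 10 = 7)
(-41*(-14))*r(G) = -41*(-14)*7 = 574*7 = 4018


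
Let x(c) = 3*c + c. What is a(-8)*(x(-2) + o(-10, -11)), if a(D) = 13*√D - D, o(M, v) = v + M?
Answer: -232 - 754*I*√2 ≈ -232.0 - 1066.3*I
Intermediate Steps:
o(M, v) = M + v
a(D) = -D + 13*√D
x(c) = 4*c
a(-8)*(x(-2) + o(-10, -11)) = (-1*(-8) + 13*√(-8))*(4*(-2) + (-10 - 11)) = (8 + 13*(2*I*√2))*(-8 - 21) = (8 + 26*I*√2)*(-29) = -232 - 754*I*√2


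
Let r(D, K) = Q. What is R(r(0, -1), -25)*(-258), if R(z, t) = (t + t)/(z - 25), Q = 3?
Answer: -6450/11 ≈ -586.36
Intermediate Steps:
r(D, K) = 3
R(z, t) = 2*t/(-25 + z) (R(z, t) = (2*t)/(-25 + z) = 2*t/(-25 + z))
R(r(0, -1), -25)*(-258) = (2*(-25)/(-25 + 3))*(-258) = (2*(-25)/(-22))*(-258) = (2*(-25)*(-1/22))*(-258) = (25/11)*(-258) = -6450/11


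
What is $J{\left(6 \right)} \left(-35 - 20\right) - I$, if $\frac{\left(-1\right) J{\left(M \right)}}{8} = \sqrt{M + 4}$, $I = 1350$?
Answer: $-1350 + 440 \sqrt{10} \approx 41.402$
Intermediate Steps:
$J{\left(M \right)} = - 8 \sqrt{4 + M}$ ($J{\left(M \right)} = - 8 \sqrt{M + 4} = - 8 \sqrt{4 + M}$)
$J{\left(6 \right)} \left(-35 - 20\right) - I = - 8 \sqrt{4 + 6} \left(-35 - 20\right) - 1350 = - 8 \sqrt{10} \left(-55\right) - 1350 = 440 \sqrt{10} - 1350 = -1350 + 440 \sqrt{10}$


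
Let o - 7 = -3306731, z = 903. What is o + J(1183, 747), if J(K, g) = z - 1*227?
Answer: -3306048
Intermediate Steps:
J(K, g) = 676 (J(K, g) = 903 - 1*227 = 903 - 227 = 676)
o = -3306724 (o = 7 - 3306731 = -3306724)
o + J(1183, 747) = -3306724 + 676 = -3306048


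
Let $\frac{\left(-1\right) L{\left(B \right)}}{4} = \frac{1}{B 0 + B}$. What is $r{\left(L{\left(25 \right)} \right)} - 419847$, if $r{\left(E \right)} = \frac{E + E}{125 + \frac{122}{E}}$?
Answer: $- \frac{13382623109}{31875} \approx -4.1985 \cdot 10^{5}$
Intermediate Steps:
$L{\left(B \right)} = - \frac{4}{B}$ ($L{\left(B \right)} = - \frac{4}{B 0 + B} = - \frac{4}{0 + B} = - \frac{4}{B}$)
$r{\left(E \right)} = \frac{2 E}{125 + \frac{122}{E}}$
$r{\left(L{\left(25 \right)} \right)} - 419847 = \frac{2 \left(- \frac{4}{25}\right)^{2}}{122 + 125 \left(- \frac{4}{25}\right)} - 419847 = 2 \cdot \frac{16}{625} \frac{1}{122 - 20} - 419847 = 2 \cdot \frac{16}{625} \cdot \frac{1}{102} - 419847 = \frac{16}{31875} - 419847 = - \frac{13382623109}{31875}$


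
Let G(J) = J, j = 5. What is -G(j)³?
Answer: -125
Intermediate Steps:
-G(j)³ = -1*5³ = -1*125 = -125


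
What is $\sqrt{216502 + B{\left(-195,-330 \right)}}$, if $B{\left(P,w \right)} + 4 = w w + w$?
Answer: $2 \sqrt{81267} \approx 570.15$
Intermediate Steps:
$B{\left(P,w \right)} = -4 + w + w^{2}$ ($B{\left(P,w \right)} = -4 + \left(w w + w\right) = -4 + \left(w^{2} + w\right) = -4 + \left(w + w^{2}\right) = -4 + w + w^{2}$)
$\sqrt{216502 + B{\left(-195,-330 \right)}} = \sqrt{216502 - \left(334 - 108900\right)} = \sqrt{216502 - -108566} = \sqrt{216502 + 108566} = \sqrt{325068} = 2 \sqrt{81267}$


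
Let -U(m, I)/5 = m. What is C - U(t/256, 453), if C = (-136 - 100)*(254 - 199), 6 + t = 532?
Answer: -1660125/128 ≈ -12970.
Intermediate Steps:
t = 526 (t = -6 + 532 = 526)
U(m, I) = -5*m
C = -12980 (C = -236*55 = -12980)
C - U(t/256, 453) = -12980 - (-5)*526/256 = -12980 - (-5)*526*(1/256) = -12980 - (-5)*263/128 = -12980 - 1*(-1315/128) = -12980 + 1315/128 = -1660125/128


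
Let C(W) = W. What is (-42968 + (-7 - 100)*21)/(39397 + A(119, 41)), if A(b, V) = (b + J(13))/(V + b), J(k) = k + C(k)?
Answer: -1446880/1260733 ≈ -1.1476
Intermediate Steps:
J(k) = 2*k (J(k) = k + k = 2*k)
A(b, V) = (26 + b)/(V + b) (A(b, V) = (b + 2*13)/(V + b) = (b + 26)/(V + b) = (26 + b)/(V + b))
(-42968 + (-7 - 100)*21)/(39397 + A(119, 41)) = (-42968 + (-7 - 100)*21)/(39397 + (26 + 119)/(41 + 119)) = (-42968 - 107*21)/(39397 + 145/160) = (-42968 - 2247)/(39397 + (1/160)*145) = -45215/(39397 + 29/32) = -45215/1260733/32 = -45215*32/1260733 = -1446880/1260733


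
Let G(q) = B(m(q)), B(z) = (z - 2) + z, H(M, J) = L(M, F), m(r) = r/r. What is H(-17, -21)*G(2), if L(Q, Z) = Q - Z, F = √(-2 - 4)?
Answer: 0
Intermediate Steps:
F = I*√6 (F = √(-6) = I*√6 ≈ 2.4495*I)
m(r) = 1
H(M, J) = M - I*√6
B(z) = -2 + 2*z (B(z) = (-2 + z) + z = -2 + 2*z)
G(q) = 0 (G(q) = -2 + 2*1 = -2 + 2 = 0)
H(-17, -21)*G(2) = (-17 - I*√6)*0 = 0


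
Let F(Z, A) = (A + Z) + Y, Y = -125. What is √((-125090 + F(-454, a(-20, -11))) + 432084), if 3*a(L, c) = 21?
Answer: √306422 ≈ 553.55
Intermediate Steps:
a(L, c) = 7 (a(L, c) = (⅓)*21 = 7)
F(Z, A) = -125 + A + Z (F(Z, A) = (A + Z) - 125 = -125 + A + Z)
√((-125090 + F(-454, a(-20, -11))) + 432084) = √((-125090 + (-125 + 7 - 454)) + 432084) = √((-125090 - 572) + 432084) = √(-125662 + 432084) = √306422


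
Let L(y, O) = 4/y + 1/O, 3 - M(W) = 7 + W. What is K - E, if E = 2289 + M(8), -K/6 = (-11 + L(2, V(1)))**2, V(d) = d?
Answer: -2661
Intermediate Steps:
M(W) = -4 - W (M(W) = 3 - (7 + W) = 3 + (-7 - W) = -4 - W)
L(y, O) = 1/O + 4/y (L(y, O) = 4/y + 1/O = 1/O + 4/y)
K = -384 (K = -6*(-11 + (1/1 + 4/2))**2 = -6*(-11 + (1 + 4*(1/2)))**2 = -6*(-11 + (1 + 2))**2 = -6*(-11 + 3)**2 = -6*(-8)**2 = -6*64 = -384)
E = 2277 (E = 2289 + (-4 - 1*8) = 2289 + (-4 - 8) = 2289 - 12 = 2277)
K - E = -384 - 1*2277 = -384 - 2277 = -2661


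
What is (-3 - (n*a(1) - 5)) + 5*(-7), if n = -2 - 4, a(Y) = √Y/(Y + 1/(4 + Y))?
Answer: -28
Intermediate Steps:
a(Y) = √Y/(Y + 1/(4 + Y))
n = -6
(-3 - (n*a(1) - 5)) + 5*(-7) = (-3 - (-6*√1*(4 + 1)/(1 + 1² + 4*1) - 5)) + 5*(-7) = (-3 - (-6*5/(1 + 1 + 4) - 5)) - 35 = (-3 - (-6*5/6 - 5)) - 35 = (-3 - (-6*⅚ - 5)) - 35 = (-3 - (-5 - 5)) - 35 = (-3 - 1*(-10)) - 35 = (-3 + 10) - 35 = 7 - 35 = -28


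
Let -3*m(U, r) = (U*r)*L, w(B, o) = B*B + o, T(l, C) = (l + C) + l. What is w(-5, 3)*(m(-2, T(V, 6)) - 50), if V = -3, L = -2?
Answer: -1400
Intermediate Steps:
T(l, C) = C + 2*l (T(l, C) = (C + l) + l = C + 2*l)
w(B, o) = o + B² (w(B, o) = B² + o = o + B²)
m(U, r) = 2*U*r/3 (m(U, r) = -U*r*(-2)/3 = -(-2)*U*r/3 = 2*U*r/3)
w(-5, 3)*(m(-2, T(V, 6)) - 50) = (3 + (-5)²)*((⅔)*(-2)*(6 + 2*(-3)) - 50) = (3 + 25)*((⅔)*(-2)*(6 - 6) - 50) = 28*((⅔)*(-2)*0 - 50) = 28*(0 - 50) = 28*(-50) = -1400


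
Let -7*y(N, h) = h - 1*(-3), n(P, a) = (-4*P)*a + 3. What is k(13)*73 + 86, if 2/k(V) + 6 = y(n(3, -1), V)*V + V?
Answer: 12652/159 ≈ 79.572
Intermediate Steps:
n(P, a) = 3 - 4*P*a (n(P, a) = -4*P*a + 3 = 3 - 4*P*a)
y(N, h) = -3/7 - h/7 (y(N, h) = -(h - 1*(-3))/7 = -(h + 3)/7 = -(3 + h)/7 = -3/7 - h/7)
k(V) = 2/(-6 + V + V*(-3/7 - V/7)) (k(V) = 2/(-6 + ((-3/7 - V/7)*V + V)) = 2/(-6 + (V*(-3/7 - V/7) + V)) = 2/(-6 + (V + V*(-3/7 - V/7))) = 2/(-6 + V + V*(-3/7 - V/7)))
k(13)*73 + 86 = -14/(42 + 13² - 4*13)*73 + 86 = -14/(42 + 169 - 52)*73 + 86 = -14/159*73 + 86 = -1022/159 + 86 = 12652/159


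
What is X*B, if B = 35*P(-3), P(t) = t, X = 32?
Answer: -3360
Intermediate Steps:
B = -105 (B = 35*(-3) = -105)
X*B = 32*(-105) = -3360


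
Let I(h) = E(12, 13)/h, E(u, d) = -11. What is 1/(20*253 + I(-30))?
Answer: 30/151811 ≈ 0.00019761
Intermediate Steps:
I(h) = -11/h
1/(20*253 + I(-30)) = 1/(20*253 - 11/(-30)) = 1/(5060 - 11*(-1/30)) = 1/(5060 + 11/30) = 1/(151811/30) = 30/151811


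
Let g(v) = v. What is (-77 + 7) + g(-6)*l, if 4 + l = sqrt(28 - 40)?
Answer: -46 - 12*I*sqrt(3) ≈ -46.0 - 20.785*I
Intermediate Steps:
l = -4 + 2*I*sqrt(3) (l = -4 + sqrt(28 - 40) = -4 + sqrt(-12) = -4 + 2*I*sqrt(3) ≈ -4.0 + 3.4641*I)
(-77 + 7) + g(-6)*l = (-77 + 7) - 6*(-4 + 2*I*sqrt(3)) = -70 + (24 - 12*I*sqrt(3)) = -46 - 12*I*sqrt(3)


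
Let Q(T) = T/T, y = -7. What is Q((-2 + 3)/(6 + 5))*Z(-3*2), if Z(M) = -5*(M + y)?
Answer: 65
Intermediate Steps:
Q(T) = 1
Z(M) = 35 - 5*M (Z(M) = -5*(M - 7) = -5*(-7 + M) = 35 - 5*M)
Q((-2 + 3)/(6 + 5))*Z(-3*2) = 1*(35 - (-15)*2) = 1*(35 - 5*(-6)) = 1*(35 + 30) = 1*65 = 65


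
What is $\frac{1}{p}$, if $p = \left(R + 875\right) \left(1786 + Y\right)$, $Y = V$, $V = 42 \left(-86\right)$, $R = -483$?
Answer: $- \frac{1}{715792} \approx -1.3971 \cdot 10^{-6}$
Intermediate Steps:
$V = -3612$
$Y = -3612$
$p = -715792$ ($p = \left(-483 + 875\right) \left(1786 - 3612\right) = 392 \left(-1826\right) = -715792$)
$\frac{1}{p} = \frac{1}{-715792} = - \frac{1}{715792}$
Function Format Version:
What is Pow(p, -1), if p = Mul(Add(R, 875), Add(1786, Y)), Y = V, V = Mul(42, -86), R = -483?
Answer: Rational(-1, 715792) ≈ -1.3971e-6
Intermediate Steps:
V = -3612
Y = -3612
p = -715792 (p = Mul(Add(-483, 875), Add(1786, -3612)) = Mul(392, -1826) = -715792)
Pow(p, -1) = Pow(-715792, -1) = Rational(-1, 715792)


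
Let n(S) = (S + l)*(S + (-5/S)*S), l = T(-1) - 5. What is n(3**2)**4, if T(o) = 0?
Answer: 65536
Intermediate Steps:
l = -5 (l = 0 - 5 = -5)
n(S) = (-5 + S)**2 (n(S) = (S - 5)*(S + (-5/S)*S) = (-5 + S)*(S - 5) = (-5 + S)*(-5 + S) = (-5 + S)**2)
n(3**2)**4 = (25 + (3**2)**2 - 10*3**2)**4 = (25 + 9**2 - 10*9)**4 = (25 + 81 - 90)**4 = 16**4 = 65536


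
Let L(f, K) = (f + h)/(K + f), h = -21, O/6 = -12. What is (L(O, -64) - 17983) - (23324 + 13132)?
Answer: -7403611/136 ≈ -54438.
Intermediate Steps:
O = -72 (O = 6*(-12) = -72)
L(f, K) = (-21 + f)/(K + f) (L(f, K) = (f - 21)/(K + f) = (-21 + f)/(K + f))
(L(O, -64) - 17983) - (23324 + 13132) = ((-21 - 72)/(-64 - 72) - 17983) - (23324 + 13132) = (-93/(-136) - 17983) - 1*36456 = (-1/136*(-93) - 17983) - 36456 = (93/136 - 17983) - 36456 = -2445595/136 - 36456 = -7403611/136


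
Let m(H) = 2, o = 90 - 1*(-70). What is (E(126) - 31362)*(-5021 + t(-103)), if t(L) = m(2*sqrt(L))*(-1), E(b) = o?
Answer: 156727646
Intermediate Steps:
o = 160 (o = 90 + 70 = 160)
E(b) = 160
t(L) = -2 (t(L) = 2*(-1) = -2)
(E(126) - 31362)*(-5021 + t(-103)) = (160 - 31362)*(-5021 - 2) = -31202*(-5023) = 156727646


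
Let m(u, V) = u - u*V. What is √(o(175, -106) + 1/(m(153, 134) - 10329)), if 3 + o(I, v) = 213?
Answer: √197639302962/30678 ≈ 14.491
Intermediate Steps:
o(I, v) = 210 (o(I, v) = -3 + 213 = 210)
m(u, V) = u - V*u
√(o(175, -106) + 1/(m(153, 134) - 10329)) = √(210 + 1/(153*(1 - 1*134) - 10329)) = √(210 + 1/(153*(1 - 134) - 10329)) = √(210 + 1/(153*(-133) - 10329)) = √(210 + 1/(-20349 - 10329)) = √(210 + 1/(-30678)) = √(210 - 1/30678) = √(6442379/30678) = √197639302962/30678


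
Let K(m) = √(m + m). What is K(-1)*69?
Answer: 69*I*√2 ≈ 97.581*I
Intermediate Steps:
K(m) = √2*√m (K(m) = √(2*m) = √2*√m)
K(-1)*69 = (√2*√(-1))*69 = (√2*I)*69 = (I*√2)*69 = 69*I*√2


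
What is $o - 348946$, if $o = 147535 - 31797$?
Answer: $-233208$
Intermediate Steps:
$o = 115738$
$o - 348946 = 115738 - 348946 = -233208$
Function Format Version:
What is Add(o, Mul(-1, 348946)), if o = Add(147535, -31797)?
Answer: -233208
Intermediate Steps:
o = 115738
Add(o, Mul(-1, 348946)) = Add(115738, Mul(-1, 348946)) = Add(115738, -348946) = -233208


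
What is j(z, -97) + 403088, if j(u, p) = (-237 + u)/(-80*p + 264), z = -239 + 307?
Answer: 3234377943/8024 ≈ 4.0309e+5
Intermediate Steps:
z = 68
j(u, p) = (-237 + u)/(264 - 80*p)
j(z, -97) + 403088 = (237 - 1*68)/(8*(-33 + 10*(-97))) + 403088 = (237 - 68)/(8*(-33 - 970)) + 403088 = (⅛)*169/(-1003) + 403088 = (⅛)*(-1/1003)*169 + 403088 = -169/8024 + 403088 = 3234377943/8024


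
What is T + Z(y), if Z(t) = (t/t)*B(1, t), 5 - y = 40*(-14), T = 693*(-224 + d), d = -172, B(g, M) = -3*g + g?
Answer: -274430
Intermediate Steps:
B(g, M) = -2*g
T = -274428 (T = 693*(-224 - 172) = 693*(-396) = -274428)
y = 565 (y = 5 - 40*(-14) = 5 - 1*(-560) = 5 + 560 = 565)
Z(t) = -2 (Z(t) = (t/t)*(-2*1) = 1*(-2) = -2)
T + Z(y) = -274428 - 2 = -274430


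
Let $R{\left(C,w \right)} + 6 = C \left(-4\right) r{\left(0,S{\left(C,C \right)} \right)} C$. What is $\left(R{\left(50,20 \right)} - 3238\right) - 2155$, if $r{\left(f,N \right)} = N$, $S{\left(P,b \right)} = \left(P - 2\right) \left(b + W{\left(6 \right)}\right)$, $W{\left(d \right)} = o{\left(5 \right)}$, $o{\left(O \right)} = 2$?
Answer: $-24965399$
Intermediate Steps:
$W{\left(d \right)} = 2$
$S{\left(P,b \right)} = \left(-2 + P\right) \left(2 + b\right)$ ($S{\left(P,b \right)} = \left(P - 2\right) \left(b + 2\right) = \left(-2 + P\right) \left(2 + b\right)$)
$R{\left(C,w \right)} = -6 - 4 C^{2} \left(-4 + C^{2}\right)$ ($R{\left(C,w \right)} = -6 + C \left(-4\right) \left(-4 - 2 C + 2 C + C C\right) C = -6 + - 4 C \left(-4 - 2 C + 2 C + C^{2}\right) C = -6 + - 4 C \left(-4 + C^{2}\right) C = -6 - 4 C^{2} \left(-4 + C^{2}\right)$)
$\left(R{\left(50,20 \right)} - 3238\right) - 2155 = \left(\left(-6 - 4 \cdot 50^{4} + 16 \cdot 50^{2}\right) - 3238\right) - 2155 = \left(\left(-6 - 25000000 + 16 \cdot 2500\right) - 3238\right) - 2155 = \left(\left(-6 - 25000000 + 40000\right) - 3238\right) - 2155 = \left(-24960006 - 3238\right) - 2155 = -24963244 - 2155 = -24965399$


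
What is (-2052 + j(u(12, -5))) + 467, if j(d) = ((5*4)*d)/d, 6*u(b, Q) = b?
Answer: -1565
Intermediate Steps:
u(b, Q) = b/6
j(d) = 20 (j(d) = (20*d)/d = 20)
(-2052 + j(u(12, -5))) + 467 = (-2052 + 20) + 467 = -2032 + 467 = -1565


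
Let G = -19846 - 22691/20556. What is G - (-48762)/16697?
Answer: -6810990736027/343223532 ≈ -19844.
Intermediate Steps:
G = -407977067/20556 (G = -19846 - 22691*1/20556 = -19846 - 22691/20556 = -407977067/20556 ≈ -19847.)
G - (-48762)/16697 = -407977067/20556 - (-48762)/16697 = -407977067/20556 - 1*(-48762/16697) = -407977067/20556 + 48762/16697 = -6810990736027/343223532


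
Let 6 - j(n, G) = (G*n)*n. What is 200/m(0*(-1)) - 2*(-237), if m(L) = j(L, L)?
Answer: 1522/3 ≈ 507.33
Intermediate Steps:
j(n, G) = 6 - G*n**2 (j(n, G) = 6 - G*n*n = 6 - G*n**2)
m(L) = 6 - L**3 (m(L) = 6 - L*L**2 = 6 - L**3)
200/m(0*(-1)) - 2*(-237) = 200/(6 - (0*(-1))**3) - 2*(-237) = 200/(6 - 1*0**3) + 474 = 200/(6 - 1*0) + 474 = 200/(6 + 0) + 474 = 200/6 + 474 = 200*(1/6) + 474 = 100/3 + 474 = 1522/3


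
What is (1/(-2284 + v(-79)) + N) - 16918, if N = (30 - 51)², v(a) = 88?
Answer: -36183493/2196 ≈ -16477.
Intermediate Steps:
N = 441 (N = (-21)² = 441)
(1/(-2284 + v(-79)) + N) - 16918 = (1/(-2284 + 88) + 441) - 16918 = (1/(-2196) + 441) - 16918 = (-1/2196 + 441) - 16918 = 968435/2196 - 16918 = -36183493/2196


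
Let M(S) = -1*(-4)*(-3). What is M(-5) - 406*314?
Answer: -127496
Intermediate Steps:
M(S) = -12 (M(S) = 4*(-3) = -12)
M(-5) - 406*314 = -12 - 406*314 = -12 - 127484 = -127496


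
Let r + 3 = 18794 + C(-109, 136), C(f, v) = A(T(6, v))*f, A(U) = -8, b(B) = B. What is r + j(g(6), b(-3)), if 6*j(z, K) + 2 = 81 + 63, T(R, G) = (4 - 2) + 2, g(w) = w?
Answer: 59060/3 ≈ 19687.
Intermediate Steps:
T(R, G) = 4 (T(R, G) = 2 + 2 = 4)
C(f, v) = -8*f
j(z, K) = 71/3 (j(z, K) = -⅓ + (81 + 63)/6 = -⅓ + (⅙)*144 = -⅓ + 24 = 71/3)
r = 19663 (r = -3 + (18794 - 8*(-109)) = -3 + (18794 + 872) = -3 + 19666 = 19663)
r + j(g(6), b(-3)) = 19663 + 71/3 = 59060/3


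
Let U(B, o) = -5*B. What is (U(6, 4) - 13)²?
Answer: 1849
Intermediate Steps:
(U(6, 4) - 13)² = (-5*6 - 13)² = (-30 - 13)² = (-43)² = 1849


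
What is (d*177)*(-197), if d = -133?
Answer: 4637577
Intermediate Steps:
(d*177)*(-197) = -133*177*(-197) = -23541*(-197) = 4637577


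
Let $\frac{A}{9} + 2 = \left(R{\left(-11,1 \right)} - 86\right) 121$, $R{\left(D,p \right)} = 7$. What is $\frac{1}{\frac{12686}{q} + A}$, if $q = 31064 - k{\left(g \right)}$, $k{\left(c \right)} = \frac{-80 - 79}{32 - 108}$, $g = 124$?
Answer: $- \frac{2360705}{203135340409} \approx -1.1621 \cdot 10^{-5}$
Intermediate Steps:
$k{\left(c \right)} = \frac{159}{76}$ ($k{\left(c \right)} = - \frac{159}{-76} = \left(-159\right) \left(- \frac{1}{76}\right) = \frac{159}{76}$)
$q = \frac{2360705}{76}$ ($q = 31064 - \frac{159}{76} = \frac{2360705}{76} \approx 31062.0$)
$A = -86049$ ($A = -18 + 9 \left(7 - 86\right) 121 = -18 + 9 \left(\left(-79\right) 121\right) = -18 + 9 \left(-9559\right) = -18 - 86031 = -86049$)
$\frac{1}{\frac{12686}{q} + A} = \frac{1}{\frac{12686}{\frac{2360705}{76}} - 86049} = \frac{1}{12686 \cdot \frac{76}{2360705} - 86049} = \frac{1}{\frac{964136}{2360705} - 86049} = \frac{1}{- \frac{203135340409}{2360705}} = - \frac{2360705}{203135340409}$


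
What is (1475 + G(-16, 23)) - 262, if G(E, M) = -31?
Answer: 1182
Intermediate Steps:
(1475 + G(-16, 23)) - 262 = (1475 - 31) - 262 = 1444 - 262 = 1182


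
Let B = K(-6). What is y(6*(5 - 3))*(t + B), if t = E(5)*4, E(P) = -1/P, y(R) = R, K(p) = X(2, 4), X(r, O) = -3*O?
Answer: -768/5 ≈ -153.60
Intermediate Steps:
K(p) = -12 (K(p) = -3*4 = -12)
B = -12
t = -4/5 (t = -1/5*4 = -4/5 ≈ -0.80000)
y(6*(5 - 3))*(t + B) = (6*(5 - 3))*(-4/5 - 12) = (6*2)*(-64/5) = 12*(-64/5) = -768/5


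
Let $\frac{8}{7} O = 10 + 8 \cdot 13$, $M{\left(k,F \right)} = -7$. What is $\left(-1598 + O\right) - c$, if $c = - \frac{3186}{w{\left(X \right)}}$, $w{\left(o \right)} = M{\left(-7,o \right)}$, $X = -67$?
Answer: $- \frac{54695}{28} \approx -1953.4$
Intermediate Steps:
$w{\left(o \right)} = -7$
$O = \frac{399}{4}$ ($O = \frac{7 \left(10 + 8 \cdot 13\right)}{8} = \frac{7 \left(10 + 104\right)}{8} = \frac{7}{8} \cdot 114 = \frac{399}{4} \approx 99.75$)
$c = \frac{3186}{7}$ ($c = - \frac{3186}{-7} = \left(-3186\right) \left(- \frac{1}{7}\right) = \frac{3186}{7} \approx 455.14$)
$\left(-1598 + O\right) - c = \left(-1598 + \frac{399}{4}\right) - \frac{3186}{7} = - \frac{5993}{4} - \frac{3186}{7} = - \frac{54695}{28}$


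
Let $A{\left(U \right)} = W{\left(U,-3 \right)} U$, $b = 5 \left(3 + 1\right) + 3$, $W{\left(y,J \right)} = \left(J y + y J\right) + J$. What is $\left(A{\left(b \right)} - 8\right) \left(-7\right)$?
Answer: $22757$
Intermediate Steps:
$W{\left(y,J \right)} = J + 2 J y$ ($W{\left(y,J \right)} = \left(J y + J y\right) + J = 2 J y + J = J + 2 J y$)
$b = 23$ ($b = 5 \cdot 4 + 3 = 20 + 3 = 23$)
$A{\left(U \right)} = U \left(-3 - 6 U\right)$ ($A{\left(U \right)} = - 3 \left(1 + 2 U\right) U = \left(-3 - 6 U\right) U = U \left(-3 - 6 U\right)$)
$\left(A{\left(b \right)} - 8\right) \left(-7\right) = \left(3 \cdot 23 \left(-1 - 46\right) - 8\right) \left(-7\right) = \left(3 \cdot 23 \left(-47\right) - 8\right) \left(-7\right) = \left(-3243 - 8\right) \left(-7\right) = \left(-3251\right) \left(-7\right) = 22757$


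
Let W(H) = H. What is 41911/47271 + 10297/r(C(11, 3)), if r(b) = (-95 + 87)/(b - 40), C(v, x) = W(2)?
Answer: 9248407897/189084 ≈ 48912.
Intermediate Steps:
C(v, x) = 2
r(b) = -8/(-40 + b)
41911/47271 + 10297/r(C(11, 3)) = 41911/47271 + 10297/((-8/(-40 + 2))) = 41911*(1/47271) + 10297/((-8/(-38))) = 41911/47271 + 10297/((-8*(-1/38))) = 41911/47271 + 10297/(4/19) = 41911/47271 + 10297*(19/4) = 41911/47271 + 195643/4 = 9248407897/189084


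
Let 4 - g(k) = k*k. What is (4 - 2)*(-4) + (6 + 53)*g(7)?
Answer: -2663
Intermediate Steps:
g(k) = 4 - k**2 (g(k) = 4 - k*k = 4 - k**2)
(4 - 2)*(-4) + (6 + 53)*g(7) = (4 - 2)*(-4) + (6 + 53)*(4 - 1*7**2) = 2*(-4) + 59*(4 - 1*49) = -8 + 59*(4 - 49) = -8 + 59*(-45) = -8 - 2655 = -2663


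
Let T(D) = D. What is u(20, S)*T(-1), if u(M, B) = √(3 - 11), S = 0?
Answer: -2*I*√2 ≈ -2.8284*I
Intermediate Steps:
u(M, B) = 2*I*√2 (u(M, B) = √(-8) = 2*I*√2)
u(20, S)*T(-1) = (2*I*√2)*(-1) = -2*I*√2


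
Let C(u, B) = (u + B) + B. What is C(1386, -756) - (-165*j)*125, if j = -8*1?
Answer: -165126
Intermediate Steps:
j = -8
C(u, B) = u + 2*B (C(u, B) = (B + u) + B = u + 2*B)
C(1386, -756) - (-165*j)*125 = (1386 + 2*(-756)) - (-165*(-8))*125 = (1386 - 1512) - 1320*125 = -126 - 1*165000 = -126 - 165000 = -165126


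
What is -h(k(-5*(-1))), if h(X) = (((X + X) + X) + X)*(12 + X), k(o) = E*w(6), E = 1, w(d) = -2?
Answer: 80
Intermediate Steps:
k(o) = -2 (k(o) = 1*(-2) = -2)
h(X) = 4*X*(12 + X) (h(X) = ((2*X + X) + X)*(12 + X) = (3*X + X)*(12 + X) = (4*X)*(12 + X) = 4*X*(12 + X))
-h(k(-5*(-1))) = -4*(-2)*(12 - 2) = -4*(-2)*10 = -1*(-80) = 80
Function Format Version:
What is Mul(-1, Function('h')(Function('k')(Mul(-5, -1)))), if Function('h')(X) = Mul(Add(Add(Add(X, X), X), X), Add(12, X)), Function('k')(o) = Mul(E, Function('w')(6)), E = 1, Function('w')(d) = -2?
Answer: 80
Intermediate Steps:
Function('k')(o) = -2 (Function('k')(o) = Mul(1, -2) = -2)
Function('h')(X) = Mul(4, X, Add(12, X)) (Function('h')(X) = Mul(Add(Add(Mul(2, X), X), X), Add(12, X)) = Mul(Add(Mul(3, X), X), Add(12, X)) = Mul(Mul(4, X), Add(12, X)) = Mul(4, X, Add(12, X)))
Mul(-1, Function('h')(Function('k')(Mul(-5, -1)))) = Mul(-1, Mul(4, -2, Add(12, -2))) = Mul(-1, Mul(4, -2, 10)) = Mul(-1, -80) = 80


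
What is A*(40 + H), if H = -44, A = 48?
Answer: -192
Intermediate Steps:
A*(40 + H) = 48*(40 - 44) = 48*(-4) = -192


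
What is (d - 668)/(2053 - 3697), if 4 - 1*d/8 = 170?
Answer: 499/411 ≈ 1.2141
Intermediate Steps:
d = -1328 (d = 32 - 8*170 = 32 - 1360 = -1328)
(d - 668)/(2053 - 3697) = (-1328 - 668)/(2053 - 3697) = -1996/(-1644) = -1996*(-1/1644) = 499/411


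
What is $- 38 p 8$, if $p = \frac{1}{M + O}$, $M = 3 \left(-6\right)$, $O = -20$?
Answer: $8$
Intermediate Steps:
$M = -18$
$p = - \frac{1}{38}$ ($p = \frac{1}{-18 - 20} = \frac{1}{-38} = - \frac{1}{38} \approx -0.026316$)
$- 38 p 8 = \left(-38\right) \left(- \frac{1}{38}\right) 8 = 1 \cdot 8 = 8$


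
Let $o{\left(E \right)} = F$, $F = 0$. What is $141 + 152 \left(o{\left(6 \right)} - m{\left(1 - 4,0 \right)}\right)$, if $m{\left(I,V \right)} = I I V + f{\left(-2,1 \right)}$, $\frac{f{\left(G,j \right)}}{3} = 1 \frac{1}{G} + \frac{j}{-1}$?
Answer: $825$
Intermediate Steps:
$f{\left(G,j \right)} = - 3 j + \frac{3}{G}$ ($f{\left(G,j \right)} = 3 \left(1 \frac{1}{G} + \frac{j}{-1}\right) = 3 \left(\frac{1}{G} + j \left(-1\right)\right) = 3 \left(\frac{1}{G} - j\right) = - 3 j + \frac{3}{G}$)
$o{\left(E \right)} = 0$
$m{\left(I,V \right)} = - \frac{9}{2} + V I^{2}$ ($m{\left(I,V \right)} = I I V + \left(\left(-3\right) 1 + \frac{3}{-2}\right) = I^{2} V + \left(-3 + 3 \left(- \frac{1}{2}\right)\right) = V I^{2} - \frac{9}{2} = - \frac{9}{2} + V I^{2}$)
$141 + 152 \left(o{\left(6 \right)} - m{\left(1 - 4,0 \right)}\right) = 141 + 152 \left(0 - \left(- \frac{9}{2} + 0 \left(1 - 4\right)^{2}\right)\right) = 141 + 152 \left(0 - \left(- \frac{9}{2} + 0 \left(-3\right)^{2}\right)\right) = 141 + 152 \left(0 - \left(- \frac{9}{2} + 0 \cdot 9\right)\right) = 141 + 152 \left(0 - \left(- \frac{9}{2} + 0\right)\right) = 141 + 152 \left(0 - - \frac{9}{2}\right) = 141 + 152 \left(0 + \frac{9}{2}\right) = 141 + 152 \cdot \frac{9}{2} = 141 + 684 = 825$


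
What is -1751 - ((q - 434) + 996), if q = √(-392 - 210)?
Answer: -2313 - I*√602 ≈ -2313.0 - 24.536*I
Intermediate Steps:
q = I*√602 (q = √(-602) = I*√602 ≈ 24.536*I)
-1751 - ((q - 434) + 996) = -1751 - ((I*√602 - 434) + 996) = -1751 - ((-434 + I*√602) + 996) = -1751 - (562 + I*√602) = -1751 + (-562 - I*√602) = -2313 - I*√602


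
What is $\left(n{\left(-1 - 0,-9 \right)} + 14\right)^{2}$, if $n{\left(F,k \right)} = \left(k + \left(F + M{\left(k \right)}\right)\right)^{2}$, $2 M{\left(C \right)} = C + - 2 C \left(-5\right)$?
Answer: $\frac{202123089}{16} \approx 1.2633 \cdot 10^{7}$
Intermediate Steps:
$M{\left(C \right)} = \frac{11 C}{2}$ ($M{\left(C \right)} = \frac{C + - 2 C \left(-5\right)}{2} = \frac{C + 10 C}{2} = \frac{11 C}{2}$)
$n{\left(F,k \right)} = \left(F + \frac{13 k}{2}\right)^{2}$ ($n{\left(F,k \right)} = \left(k + \left(F + \frac{11 k}{2}\right)\right)^{2} = \left(F + \frac{13 k}{2}\right)^{2}$)
$\left(n{\left(-1 - 0,-9 \right)} + 14\right)^{2} = \left(\frac{\left(2 \left(-1 - 0\right) + 13 \left(-9\right)\right)^{2}}{4} + 14\right)^{2} = \left(\frac{\left(2 \left(-1 + 0\right) - 117\right)^{2}}{4} + 14\right)^{2} = \left(\frac{\left(2 \left(-1\right) - 117\right)^{2}}{4} + 14\right)^{2} = \left(\frac{\left(-2 - 117\right)^{2}}{4} + 14\right)^{2} = \left(\frac{\left(-119\right)^{2}}{4} + 14\right)^{2} = \left(\frac{1}{4} \cdot 14161 + 14\right)^{2} = \left(\frac{14161}{4} + 14\right)^{2} = \left(\frac{14217}{4}\right)^{2} = \frac{202123089}{16}$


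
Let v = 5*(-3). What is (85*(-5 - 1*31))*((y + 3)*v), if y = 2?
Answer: 229500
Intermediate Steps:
v = -15
(85*(-5 - 1*31))*((y + 3)*v) = (85*(-5 - 1*31))*((2 + 3)*(-15)) = (85*(-5 - 31))*(5*(-15)) = (85*(-36))*(-75) = -3060*(-75) = 229500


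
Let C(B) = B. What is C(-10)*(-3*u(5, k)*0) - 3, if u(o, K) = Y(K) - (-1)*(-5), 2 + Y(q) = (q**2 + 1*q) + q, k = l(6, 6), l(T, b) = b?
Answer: -3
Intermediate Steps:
k = 6
Y(q) = -2 + q**2 + 2*q (Y(q) = -2 + ((q**2 + 1*q) + q) = -2 + ((q**2 + q) + q) = -2 + ((q + q**2) + q) = -2 + (q**2 + 2*q) = -2 + q**2 + 2*q)
u(o, K) = -7 + K**2 + 2*K (u(o, K) = (-2 + K**2 + 2*K) - (-1)*(-5) = (-2 + K**2 + 2*K) - 1*5 = (-2 + K**2 + 2*K) - 5 = -7 + K**2 + 2*K)
C(-10)*(-3*u(5, k)*0) - 3 = -10*(-3*(-7 + 6**2 + 2*6))*0 - 3 = -10*(-3*(-7 + 36 + 12))*0 - 3 = -10*(-3*41)*0 - 3 = -(-1230)*0 - 3 = -10*0 - 3 = 0 - 3 = -3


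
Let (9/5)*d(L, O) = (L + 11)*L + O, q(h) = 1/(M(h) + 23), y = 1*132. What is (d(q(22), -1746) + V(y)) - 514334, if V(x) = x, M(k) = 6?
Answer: -3899335268/7569 ≈ -5.1517e+5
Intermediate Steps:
y = 132
q(h) = 1/29 (q(h) = 1/(6 + 23) = 1/29)
d(L, O) = 5*O/9 + 5*L*(11 + L)/9 (d(L, O) = 5*((L + 11)*L + O)/9 = 5*((11 + L)*L + O)/9 = 5*(L*(11 + L) + O)/9 = 5*(O + L*(11 + L))/9 = 5*O/9 + 5*L*(11 + L)/9)
(d(q(22), -1746) + V(y)) - 514334 = (((5/9)*(-1746) + 5*(1/29)**2/9 + (55/9)*(1/29)) + 132) - 514334 = ((-970 + (5/9)*(1/841) + 55/261) + 132) - 514334 = ((-970 + 5/7569 + 55/261) + 132) - 514334 = (-7340330/7569 + 132) - 514334 = -6341222/7569 - 514334 = -3899335268/7569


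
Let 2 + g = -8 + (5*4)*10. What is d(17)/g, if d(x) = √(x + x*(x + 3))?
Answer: √357/190 ≈ 0.099444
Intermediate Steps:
d(x) = √(x + x*(3 + x))
g = 190 (g = -2 + (-8 + (5*4)*10) = -2 + (-8 + 20*10) = -2 + (-8 + 200) = -2 + 192 = 190)
d(17)/g = √(17*(4 + 17))/190 = √(17*21)*(1/190) = √357*(1/190) = √357/190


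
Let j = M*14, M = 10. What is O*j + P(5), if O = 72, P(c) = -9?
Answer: 10071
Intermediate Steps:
j = 140 (j = 10*14 = 140)
O*j + P(5) = 72*140 - 9 = 10080 - 9 = 10071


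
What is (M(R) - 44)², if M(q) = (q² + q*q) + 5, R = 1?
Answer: 1369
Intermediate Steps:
M(q) = 5 + 2*q² (M(q) = (q² + q²) + 5 = 2*q² + 5 = 5 + 2*q²)
(M(R) - 44)² = ((5 + 2*1²) - 44)² = ((5 + 2*1) - 44)² = ((5 + 2) - 44)² = (7 - 44)² = (-37)² = 1369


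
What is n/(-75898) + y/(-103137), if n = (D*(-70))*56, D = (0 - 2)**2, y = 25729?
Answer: -167795741/3913946013 ≈ -0.042871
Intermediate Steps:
D = 4 (D = (-2)**2 = 4)
n = -15680 (n = (4*(-70))*56 = -280*56 = -15680)
n/(-75898) + y/(-103137) = -15680/(-75898) + 25729/(-103137) = -15680*(-1/75898) + 25729*(-1/103137) = 7840/37949 - 25729/103137 = -167795741/3913946013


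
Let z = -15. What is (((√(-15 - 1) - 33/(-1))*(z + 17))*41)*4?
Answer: 10824 + 1312*I ≈ 10824.0 + 1312.0*I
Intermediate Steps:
(((√(-15 - 1) - 33/(-1))*(z + 17))*41)*4 = (((√(-15 - 1) - 33/(-1))*(-15 + 17))*41)*4 = (((√(-16) - 33*(-1))*2)*41)*4 = (((4*I + 33)*2)*41)*4 = (((33 + 4*I)*2)*41)*4 = ((66 + 8*I)*41)*4 = (2706 + 328*I)*4 = 10824 + 1312*I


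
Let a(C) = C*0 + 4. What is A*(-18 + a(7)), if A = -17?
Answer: 238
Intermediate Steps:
a(C) = 4 (a(C) = 0 + 4 = 4)
A*(-18 + a(7)) = -17*(-18 + 4) = -17*(-14) = 238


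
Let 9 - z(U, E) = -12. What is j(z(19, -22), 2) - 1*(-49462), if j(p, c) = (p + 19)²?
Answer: 51062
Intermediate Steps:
z(U, E) = 21 (z(U, E) = 9 - 1*(-12) = 9 + 12 = 21)
j(p, c) = (19 + p)²
j(z(19, -22), 2) - 1*(-49462) = (19 + 21)² - 1*(-49462) = 40² + 49462 = 1600 + 49462 = 51062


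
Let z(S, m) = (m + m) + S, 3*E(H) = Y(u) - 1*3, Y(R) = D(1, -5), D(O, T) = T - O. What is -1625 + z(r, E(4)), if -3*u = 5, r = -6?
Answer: -1637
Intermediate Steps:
u = -5/3 (u = -1/3*5 = -5/3 ≈ -1.6667)
Y(R) = -6 (Y(R) = -5 - 1*1 = -5 - 1 = -6)
E(H) = -3 (E(H) = (-6 - 1*3)/3 = (-6 - 3)/3 = (1/3)*(-9) = -3)
z(S, m) = S + 2*m (z(S, m) = 2*m + S = S + 2*m)
-1625 + z(r, E(4)) = -1625 + (-6 + 2*(-3)) = -1625 + (-6 - 6) = -1625 - 12 = -1637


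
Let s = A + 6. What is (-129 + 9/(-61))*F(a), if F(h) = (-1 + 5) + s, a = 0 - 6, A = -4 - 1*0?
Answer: -47268/61 ≈ -774.88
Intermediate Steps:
A = -4 (A = -4 + 0 = -4)
s = 2 (s = -4 + 6 = 2)
a = -6
F(h) = 6 (F(h) = (-1 + 5) + 2 = 4 + 2 = 6)
(-129 + 9/(-61))*F(a) = (-129 + 9/(-61))*6 = (-129 + 9*(-1/61))*6 = (-129 - 9/61)*6 = -7878/61*6 = -47268/61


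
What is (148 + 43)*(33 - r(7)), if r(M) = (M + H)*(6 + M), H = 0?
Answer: -11078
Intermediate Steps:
r(M) = M*(6 + M) (r(M) = (M + 0)*(6 + M) = M*(6 + M))
(148 + 43)*(33 - r(7)) = (148 + 43)*(33 - 7*(6 + 7)) = 191*(33 - 7*13) = 191*(33 - 1*91) = 191*(33 - 91) = 191*(-58) = -11078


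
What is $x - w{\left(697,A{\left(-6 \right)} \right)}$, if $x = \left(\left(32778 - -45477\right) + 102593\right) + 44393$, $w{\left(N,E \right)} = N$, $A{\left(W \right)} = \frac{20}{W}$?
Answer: $224544$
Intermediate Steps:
$x = 225241$ ($x = \left(\left(32778 + 45477\right) + 102593\right) + 44393 = \left(78255 + 102593\right) + 44393 = 180848 + 44393 = 225241$)
$x - w{\left(697,A{\left(-6 \right)} \right)} = 225241 - 697 = 224544$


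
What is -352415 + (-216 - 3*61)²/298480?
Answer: -15026952857/42640 ≈ -3.5241e+5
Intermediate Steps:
-352415 + (-216 - 3*61)²/298480 = -352415 + (-216 - 183)²*(1/298480) = -352415 + (-399)²*(1/298480) = -352415 + 159201*(1/298480) = -352415 + 22743/42640 = -15026952857/42640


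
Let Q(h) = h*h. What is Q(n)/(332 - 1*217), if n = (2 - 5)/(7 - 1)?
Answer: 1/460 ≈ 0.0021739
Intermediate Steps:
n = -1/2 (n = -3/6 = -3*1/6 = -1/2 ≈ -0.50000)
Q(h) = h**2
Q(n)/(332 - 1*217) = (-1/2)**2/(332 - 1*217) = 1/(4*(332 - 217)) = (1/4)/115 = (1/4)*(1/115) = 1/460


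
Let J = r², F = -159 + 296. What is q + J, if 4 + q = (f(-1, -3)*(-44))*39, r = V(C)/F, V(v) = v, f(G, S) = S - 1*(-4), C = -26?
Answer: -32282004/18769 ≈ -1720.0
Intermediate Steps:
F = 137
f(G, S) = 4 + S (f(G, S) = S + 4 = 4 + S)
r = -26/137 ≈ -0.18978
q = -1720 (q = -4 + ((4 - 3)*(-44))*39 = -4 + (1*(-44))*39 = -4 - 44*39 = -4 - 1716 = -1720)
J = 676/18769 (J = (-26/137)² = 676/18769 ≈ 0.036017)
q + J = -1720 + 676/18769 = -32282004/18769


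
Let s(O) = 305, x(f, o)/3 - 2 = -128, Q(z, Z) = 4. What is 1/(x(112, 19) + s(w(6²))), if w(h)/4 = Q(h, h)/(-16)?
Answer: -1/73 ≈ -0.013699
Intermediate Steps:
x(f, o) = -378 (x(f, o) = 6 + 3*(-128) = 6 - 384 = -378)
w(h) = -1 (w(h) = 4*(4/(-16)) = 4*(4*(-1/16)) = 4*(-¼) = -1)
1/(x(112, 19) + s(w(6²))) = 1/(-378 + 305) = 1/(-73) = -1/73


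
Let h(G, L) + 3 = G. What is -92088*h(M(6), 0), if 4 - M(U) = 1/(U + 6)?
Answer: -84414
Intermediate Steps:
M(U) = 4 - 1/(6 + U) (M(U) = 4 - 1/(U + 6) = 4 - 1/(6 + U))
h(G, L) = -3 + G
-92088*h(M(6), 0) = -92088*(-3 + (23 + 4*6)/(6 + 6)) = -92088*(-3 + (23 + 24)/12) = -92088*(-3 + (1/12)*47) = -92088*(-3 + 47/12) = -92088*11/12 = -84414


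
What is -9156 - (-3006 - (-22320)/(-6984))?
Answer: -596240/97 ≈ -6146.8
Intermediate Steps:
-9156 - (-3006 - (-22320)/(-6984)) = -9156 - (-3006 - (-22320)*(-1)/6984) = -9156 - (-3006 - 1*310/97) = -9156 - (-3006 - 310/97) = -9156 - 1*(-291892/97) = -9156 + 291892/97 = -596240/97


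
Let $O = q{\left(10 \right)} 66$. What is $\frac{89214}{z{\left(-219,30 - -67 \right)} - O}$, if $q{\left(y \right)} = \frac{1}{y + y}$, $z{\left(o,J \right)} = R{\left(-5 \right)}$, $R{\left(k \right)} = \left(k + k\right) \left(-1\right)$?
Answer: $\frac{892140}{67} \approx 13316.0$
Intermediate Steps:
$R{\left(k \right)} = - 2 k$ ($R{\left(k \right)} = 2 k \left(-1\right) = - 2 k$)
$z{\left(o,J \right)} = 10$ ($z{\left(o,J \right)} = \left(-2\right) \left(-5\right) = 10$)
$q{\left(y \right)} = \frac{1}{2 y}$
$O = \frac{33}{10}$ ($O = \frac{1}{2 \cdot 10} \cdot 66 = \frac{1}{2} \cdot \frac{1}{10} \cdot 66 = \frac{1}{20} \cdot 66 = \frac{33}{10} \approx 3.3$)
$\frac{89214}{z{\left(-219,30 - -67 \right)} - O} = \frac{89214}{10 - \frac{33}{10}} = \frac{89214}{\frac{67}{10}} = 89214 \cdot \frac{10}{67} = \frac{892140}{67}$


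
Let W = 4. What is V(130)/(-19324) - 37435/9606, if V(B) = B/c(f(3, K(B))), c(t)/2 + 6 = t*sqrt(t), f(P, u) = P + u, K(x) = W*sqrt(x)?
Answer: 5*(-433973925 + 72339394*(3 + 4*sqrt(130))**(3/2))/(92813172*(6 - (3 + 4*sqrt(130))**(3/2))) ≈ -3.8971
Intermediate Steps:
K(x) = 4*sqrt(x)
c(t) = -12 + 2*t**(3/2) (c(t) = -12 + 2*(t*sqrt(t)) = -12 + 2*t**(3/2))
V(B) = B/(-12 + 2*(3 + 4*sqrt(B))**(3/2))
V(130)/(-19324) - 37435/9606 = ((1/2)*130/(-6 + (3 + 4*sqrt(130))**(3/2)))/(-19324) - 37435/9606 = (65/(-6 + (3 + 4*sqrt(130))**(3/2)))*(-1/19324) - 37435*1/9606 = -65/(19324*(-6 + (3 + 4*sqrt(130))**(3/2))) - 37435/9606 = -37435/9606 - 65/(19324*(-6 + (3 + 4*sqrt(130))**(3/2)))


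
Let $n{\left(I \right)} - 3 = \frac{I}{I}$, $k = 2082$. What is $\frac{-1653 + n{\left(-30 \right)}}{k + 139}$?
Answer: $- \frac{1649}{2221} \approx -0.74246$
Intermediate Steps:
$n{\left(I \right)} = 4$ ($n{\left(I \right)} = 3 + \frac{I}{I} = 3 + 1 = 4$)
$\frac{-1653 + n{\left(-30 \right)}}{k + 139} = \frac{-1653 + 4}{2082 + 139} = - \frac{1649}{2221}$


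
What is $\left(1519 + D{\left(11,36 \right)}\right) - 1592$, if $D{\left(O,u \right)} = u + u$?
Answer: $-1$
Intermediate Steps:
$D{\left(O,u \right)} = 2 u$
$\left(1519 + D{\left(11,36 \right)}\right) - 1592 = \left(1519 + 2 \cdot 36\right) - 1592 = \left(1519 + 72\right) - 1592 = 1591 - 1592 = -1$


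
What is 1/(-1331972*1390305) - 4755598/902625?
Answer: -587109431053161047/111434913170605500 ≈ -5.2686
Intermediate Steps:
1/(-1331972*1390305) - 4755598/902625 = -1/1331972*1/1390305 - 4755598*1/902625 = -1/1851847331460 - 4755598/902625 = -587109431053161047/111434913170605500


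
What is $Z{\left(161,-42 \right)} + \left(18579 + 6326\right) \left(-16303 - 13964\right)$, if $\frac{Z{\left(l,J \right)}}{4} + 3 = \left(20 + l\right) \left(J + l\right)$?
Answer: $-753713491$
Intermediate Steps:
$Z{\left(l,J \right)} = -12 + 4 \left(20 + l\right) \left(J + l\right)$
$Z{\left(161,-42 \right)} + \left(18579 + 6326\right) \left(-16303 - 13964\right) = \left(-12 + 4 \cdot 161^{2} + 80 \left(-42\right) + 80 \cdot 161 + 4 \left(-42\right) 161\right) + \left(18579 + 6326\right) \left(-16303 - 13964\right) = \left(-12 + 4 \cdot 25921 - 3360 + 12880 - 27048\right) + 24905 \left(-30267\right) = \left(-12 + 103684 - 3360 + 12880 - 27048\right) - 753799635 = 86144 - 753799635 = -753713491$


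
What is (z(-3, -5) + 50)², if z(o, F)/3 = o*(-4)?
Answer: 7396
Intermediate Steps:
z(o, F) = -12*o (z(o, F) = 3*(o*(-4)) = 3*(-4*o) = -12*o)
(z(-3, -5) + 50)² = (-12*(-3) + 50)² = (36 + 50)² = 86² = 7396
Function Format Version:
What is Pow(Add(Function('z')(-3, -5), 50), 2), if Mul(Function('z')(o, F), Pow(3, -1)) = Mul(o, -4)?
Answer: 7396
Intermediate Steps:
Function('z')(o, F) = Mul(-12, o) (Function('z')(o, F) = Mul(3, Mul(o, -4)) = Mul(3, Mul(-4, o)) = Mul(-12, o))
Pow(Add(Function('z')(-3, -5), 50), 2) = Pow(Add(Mul(-12, -3), 50), 2) = Pow(Add(36, 50), 2) = Pow(86, 2) = 7396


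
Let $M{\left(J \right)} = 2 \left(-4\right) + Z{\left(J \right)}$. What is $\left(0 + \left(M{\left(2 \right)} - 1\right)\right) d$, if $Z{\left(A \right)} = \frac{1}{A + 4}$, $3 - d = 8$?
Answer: $\frac{265}{6} \approx 44.167$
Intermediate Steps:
$d = -5$ ($d = 3 - 8 = -5$)
$Z{\left(A \right)} = \frac{1}{4 + A}$
$M{\left(J \right)} = -8 + \frac{1}{4 + J}$ ($M{\left(J \right)} = 2 \left(-4\right) + \frac{1}{4 + J} = -8 + \frac{1}{4 + J}$)
$\left(0 + \left(M{\left(2 \right)} - 1\right)\right) d = \left(0 + \left(\frac{-31 - 16}{4 + 2} - 1\right)\right) \left(-5\right) = \left(0 + \left(\frac{-31 - 16}{6} - 1\right)\right) \left(-5\right) = \left(0 + \left(\frac{1}{6} \left(-47\right) - 1\right)\right) \left(-5\right) = \left(0 - \frac{53}{6}\right) \left(-5\right) = \left(- \frac{53}{6}\right) \left(-5\right) = \frac{265}{6}$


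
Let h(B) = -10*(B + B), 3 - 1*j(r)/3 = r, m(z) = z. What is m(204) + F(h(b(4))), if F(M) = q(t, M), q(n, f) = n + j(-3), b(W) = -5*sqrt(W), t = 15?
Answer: 237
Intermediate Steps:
j(r) = 9 - 3*r
h(B) = -20*B
q(n, f) = 18 + n (q(n, f) = n + (9 - 3*(-3)) = n + (9 + 9) = n + 18 = 18 + n)
F(M) = 33 (F(M) = 18 + 15 = 33)
m(204) + F(h(b(4))) = 204 + 33 = 237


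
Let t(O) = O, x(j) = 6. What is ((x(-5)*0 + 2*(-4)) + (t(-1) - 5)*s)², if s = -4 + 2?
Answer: 16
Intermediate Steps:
s = -2
((x(-5)*0 + 2*(-4)) + (t(-1) - 5)*s)² = ((6*0 + 2*(-4)) + (-1 - 5)*(-2))² = ((0 - 8) - 6*(-2))² = (-8 + 12)² = 4² = 16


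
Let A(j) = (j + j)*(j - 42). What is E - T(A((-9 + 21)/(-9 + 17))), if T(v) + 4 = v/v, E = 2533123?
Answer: 2533126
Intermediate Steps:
A(j) = 2*j*(-42 + j) (A(j) = (2*j)*(-42 + j) = 2*j*(-42 + j))
T(v) = -3 (T(v) = -4 + v/v = -4 + 1 = -3)
E - T(A((-9 + 21)/(-9 + 17))) = 2533123 - 1*(-3) = 2533123 + 3 = 2533126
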